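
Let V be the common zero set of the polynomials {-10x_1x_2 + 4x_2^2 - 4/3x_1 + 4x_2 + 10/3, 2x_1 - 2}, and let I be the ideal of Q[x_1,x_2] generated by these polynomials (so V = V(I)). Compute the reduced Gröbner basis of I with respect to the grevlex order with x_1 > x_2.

f_1 = -10x_1x_2 + 4x_2^2 - 4/3x_1 + 4x_2 + 10/3, LT = x_1x_2.
f_2 = 2x_1 - 2, LT = x_1.

S(f_1,f_2): lcm = x_1x_2. S = -2/5x_2^2 + 2/15x_1 + 3/5x_2 - 1/3.
  leading term x_2^2: no divisor's leading term divides it; move -2/5x_2^2 to the remainder.
  leading term x_1: subtract (1/15)·f_2 from 2/15x_1 + 3/5x_2 - 1/3 → 3/5x_2 - 1/5
  leading term x_2: no divisor's leading term divides it; move 3/5x_2 to the remainder.
  leading term 1: no divisor's leading term divides it; move -1/5 to the remainder.
  remainder -2/5x_2^2 + 3/5x_2 - 1/5 ≠ 0; add g_3 = -2/5x_2^2 + 3/5x_2 - 1/5 to the basis.

The other S-polynomials (S(f_1,g_3), S(f_2,g_3)) all reduce to 0 modulo the current basis, so we have a Gröbner basis.
Inter-reduce: drop elements whose leading term is divisible by another's, tail-reduce, and make monic.

G = {x_2^2 - 3/2x_2 + 1/2, x_1 - 1}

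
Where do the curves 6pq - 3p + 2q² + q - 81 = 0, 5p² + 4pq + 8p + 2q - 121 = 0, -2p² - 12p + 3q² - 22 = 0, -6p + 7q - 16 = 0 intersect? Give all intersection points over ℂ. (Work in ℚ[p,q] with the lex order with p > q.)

Compute a lex Gröbner basis by Buchberger's algorithm.
f_1 = 6pq - 3p + 2q² + q - 81, LT = pq.
f_2 = 5p² + 4pq + 8p + 2q - 121, LT = p².
f_3 = -2p² - 12p + 3q² - 22, LT = p².
f_4 = -6p + 7q - 16, LT = p.

S(f_1,f_2): lcm = p²q. S = -½p² - 7/15pq² - 43/30pq - 27/2p - ⅖q² + 121/5q.
  reduce S modulo (f_1, f_2, f_3, f_4):
  remainder 7/45q³ + 1/10q² + 124/45q + 286/45 ≠ 0; add h_5 = 7/45q³ + 1/10q² + 124/45q + 286/45 to the basis.

S(f_1,f_3): lcm = p²q. S = -½p² + ⅓pq² - 35/6pq - 27/2p + 3/2q³ - 11q.
  reduce S modulo (f_1, f_2, f_3, f_4, h_5):
  remainder 113/140q² - 1677/35q - 3467/35 ≠ 0; add h_6 = 113/140q² - 1677/35q - 3467/35 to the basis.

S(f_1,f_4): lcm = pq. S = -½p + 3/2q² - 5/2q - 27/2.
  reduce S modulo (f_1, f_2, f_3, f_4, h_5, h_6):
  remainder 116563/1356q + 116563/678 ≠ 0; add h_7 = 116563/1356q + 116563/678 to the basis.

The other S-polynomials (S(f_2,f_3), S(f_2,f_4), S(f_3,f_4), S(f_1,h_5), S(f_2,h_5), S(f_3,h_5), S(f_4,h_5), S(f_1,h_6), S(f_2,h_6), S(f_3,h_6), S(f_4,h_6), S(h_5,h_6), S(f_1,h_7), S(f_2,h_7), S(f_3,h_7), S(f_4,h_7), S(h_5,h_7), S(h_6,h_7)) all reduce to 0 modulo the current basis, so we have a Gröbner basis.
Inter-reduce: drop elements whose leading term is divisible by another's, tail-reduce, and make monic.
Reduced Gröbner basis: {p + 5, q + 2}.

A lex Gröbner basis eliminates variables successively. Here q + 2 depends only on q, with roots {-2}; lifting each root through the earlier basis elements recovers the full solutions.
  q = -2: the earlier basis element becomes p + 5 = 0, giving p = -5 — point (-5, -2).

{(-5, -2)}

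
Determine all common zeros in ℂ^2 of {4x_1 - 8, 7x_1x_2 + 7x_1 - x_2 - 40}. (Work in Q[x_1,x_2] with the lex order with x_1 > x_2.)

Compute a lex Gröbner basis by Buchberger's algorithm.
f_1 = 4x_1 - 8, LT = x_1.
f_2 = 7x_1x_2 + 7x_1 - x_2 - 40, LT = x_1x_2.

S(f_1,f_2): lcm = x_1x_2. S = -x_1 - 13/7x_2 + 40/7.
  leading term x_1: subtract (-1/4)·f_1 from -x_1 - 13/7x_2 + 40/7 → -13/7x_2 + 26/7
  leading term x_2: no divisor's leading term divides it; move -13/7x_2 to the remainder.
  leading term 1: no divisor's leading term divides it; move 26/7 to the remainder.
  remainder -13/7x_2 + 26/7 ≠ 0; add h_3 = -13/7x_2 + 26/7 to the basis.

S(f_1,h_3): leading monomials are coprime, so the S-polynomial reduces to 0 (Buchberger's first criterion).
S(f_2,h_3): lcm = x_1x_2. S = 3x_1 - 1/7x_2 - 40/7.
  leading term x_1: subtract (3/4)·f_1 from 3x_1 - 1/7x_2 - 40/7 → -1/7x_2 + 2/7
  leading term x_2: subtract (1/13)·h_3 from -1/7x_2 + 2/7 → 0
  remainder 0.

Every S-polynomial of the final basis reduces to 0, so we have a Gröbner basis.
Inter-reduce: drop elements whose leading term is divisible by another's, tail-reduce, and make monic.
Reduced Gröbner basis: {x_1 - 2, x_2 - 2}.

A lex Gröbner basis eliminates variables successively. Here x_2 - 2 depends only on x_2, with roots {2}; lifting each root through the earlier basis elements recovers the full solutions.
  x_2 = 2: the earlier basis element becomes x_1 - 2 = 0, giving x_1 = 2 — point (2, 2).

{(2, 2)}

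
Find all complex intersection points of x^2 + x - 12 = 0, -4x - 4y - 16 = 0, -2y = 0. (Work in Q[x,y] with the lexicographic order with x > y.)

Compute a lex Gröbner basis by Buchberger's algorithm.
f_1 = x^2 + x - 12, LT = x^2.
f_2 = -4x - 4y - 16, LT = x.
f_3 = -2y, LT = y.

The S-polynomials (S(f_1,f_2), S(f_1,f_3), S(f_2,f_3)) all reduce to 0 modulo the current basis, so we have a Gröbner basis.
Inter-reduce: drop elements whose leading term is divisible by another's, tail-reduce, and make monic.
Reduced Gröbner basis: {x + 4, y}.

A lex Gröbner basis eliminates variables successively. Here y depends only on y, with roots {0}; lifting each root through the earlier basis elements recovers the full solutions.
  y = 0: the earlier basis element becomes x + 4 = 0, giving x = -4 — point (-4, 0).
Zero-dimensionality of the ideal guarantees finitely many solutions over ℂ.

{(-4, 0)}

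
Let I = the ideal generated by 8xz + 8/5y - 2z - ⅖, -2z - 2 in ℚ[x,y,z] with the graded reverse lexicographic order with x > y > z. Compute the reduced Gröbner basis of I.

G = {x - ⅕y - ⅕, z + 1}

f_1 = 8xz + 8/5y - 2z - ⅖, LT = xz.
f_2 = -2z - 2, LT = z.

S(f_1,f_2): lcm = xz. S = -x + ⅕y - ¼z - 1/20.
  reduce S modulo (f_1, f_2):
  remainder -x + ⅕y + ⅕ ≠ 0; add g_3 = -x + ⅕y + ⅕ to the basis.

The other S-polynomials (S(f_1,g_3), S(f_2,g_3)) all reduce to 0 modulo the current basis, so we have a Gröbner basis.
Inter-reduce: drop elements whose leading term is divisible by another's, tail-reduce, and make monic.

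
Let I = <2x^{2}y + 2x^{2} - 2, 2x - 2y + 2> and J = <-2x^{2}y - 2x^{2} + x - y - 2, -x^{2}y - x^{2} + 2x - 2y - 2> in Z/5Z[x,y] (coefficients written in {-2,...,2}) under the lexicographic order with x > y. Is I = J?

Yes, the ideals are equal.

Since reduced Gröbner bases are canonical representatives of ideals under a given ordering, it suffices to compute and compare them.
Buchberger on the first generating set:
f_1 = 2x^{2}y + 2x^{2} - 2, LT = x^{2}y.
f_2 = 2x - 2y + 2, LT = x.

S(f_1,f_2): lcm = x^{2}y. S = x^{2} + xy^{2} - xy - 1.
  leading term x^{2}: subtract (-2x)·f_2 from x^{2} + xy^{2} - xy - 1 → xy^{2} - x - 1
  leading term xy^{2}: subtract (-2y^{2})·f_2 from xy^{2} - x - 1 → -x + y^{3} - y^{2} - 1
  leading term x: subtract (2)·f_2 from -x + y^{3} - y^{2} - 1 → y^{3} - y^{2} - y
  leading term y^{3}: no divisor's leading term divides it; move y^{3} to the remainder.
  leading term y^{2}: no divisor's leading term divides it; move -y^{2} to the remainder.
  leading term y: no divisor's leading term divides it; move -y to the remainder.
  remainder y^{3} - y^{2} - y ≠ 0; add g_3 = y^{3} - y^{2} - y to the basis.

The other S-polynomials (S(f_1,g_3), S(f_2,g_3)) all reduce to 0 modulo the current basis, so we have a Gröbner basis.
Inter-reduce: drop elements whose leading term is divisible by another's, tail-reduce, and make monic.
Reduced Gröbner basis: {x - y + 1, y^{3} - y^{2} - y}.

Buchberger on the second generating set:
h_1 = -2x^{2}y - 2x^{2} + x - y - 2, LT = x^{2}y.
h_2 = -x^{2}y - x^{2} + 2x - 2y - 2, LT = x^{2}y.

S(h_1,h_2): lcm = x^{2}y. S = -x + y - 1.
  leading term x: no divisor's leading term divides it; move -x to the remainder.
  leading term y: no divisor's leading term divides it; move y to the remainder.
  leading term 1: no divisor's leading term divides it; move -1 to the remainder.
  remainder -x + y - 1 ≠ 0; add k_3 = -x + y - 1 to the basis.

S(h_1,k_3): lcm = x^{2}y. S = x^{2} + xy^{2} - xy + 2x - 2y + 1.
  leading term x^{2}: subtract (-x)·k_3 from x^{2} + xy^{2} - xy + 2x - 2y + 1 → xy^{2} + x - 2y + 1
  leading term xy^{2}: subtract (-y^{2})·k_3 from xy^{2} + x - 2y + 1 → x + y^{3} - y^{2} - 2y + 1
  leading term x: subtract (-1)·k_3 from x + y^{3} - y^{2} - 2y + 1 → y^{3} - y^{2} - y
  leading term y^{3}: no divisor's leading term divides it; move y^{3} to the remainder.
  leading term y^{2}: no divisor's leading term divides it; move -y^{2} to the remainder.
  leading term y: no divisor's leading term divides it; move -y to the remainder.
  remainder y^{3} - y^{2} - y ≠ 0; add k_4 = y^{3} - y^{2} - y to the basis.

The other S-polynomials (S(h_2,k_3), S(h_1,k_4), S(h_2,k_4), S(k_3,k_4)) all reduce to 0 modulo the current basis, so we have a Gröbner basis.
Inter-reduce: drop elements whose leading term is divisible by another's, tail-reduce, and make monic.
Reduced Gröbner basis: {x - y + 1, y^{3} - y^{2} - y}.

Same reduced basis, so the two generating sets span the same ideal.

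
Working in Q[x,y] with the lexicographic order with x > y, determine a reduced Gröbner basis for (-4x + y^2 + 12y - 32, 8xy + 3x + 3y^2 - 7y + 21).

f_1 = -4x + y^2 + 12y - 32, LT = x.
f_2 = 8xy + 3x + 3y^2 - 7y + 21, LT = xy.

S(f_1,f_2): lcm = xy. S = -3/8x - 1/4y^3 - 27/8y^2 + 71/8y - 21/8.
  reduce S modulo (f_1, f_2):
  remainder -1/4y^3 - 111/32y^2 + 31/4y + 3/8 ≠ 0; add g_3 = -1/4y^3 - 111/32y^2 + 31/4y + 3/8 to the basis.

The other S-polynomials (S(f_1,g_3), S(f_2,g_3)) all reduce to 0 modulo the current basis, so we have a Gröbner basis.
Inter-reduce: drop elements whose leading term is divisible by another's, tail-reduce, and make monic.

G = {x - 1/4y^2 - 3y + 8, y^3 + 111/8y^2 - 31y - 3/2}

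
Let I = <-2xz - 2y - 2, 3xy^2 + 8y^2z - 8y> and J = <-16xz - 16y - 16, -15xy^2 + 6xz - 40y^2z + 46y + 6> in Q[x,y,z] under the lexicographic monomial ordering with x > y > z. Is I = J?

Yes, the ideals are equal.

Two ideals are equal iff their reduced Gröbner bases coincide (the reduced basis is unique for a fixed ordering).
Buchberger on the first generating set:
f_1 = -2xz - 2y - 2, LT = xz.
f_2 = 3xy^2 + 8y^2z - 8y, LT = xy^2.

S(f_1,f_2): lcm = xy^2z. S = y^3 - 8/3y^2z^2 + y^2 + 8/3yz.
  leading term y^3: no divisor's leading term divides it; move y^3 to the remainder.
  leading term y^2z^2: no divisor's leading term divides it; move -8/3y^2z^2 to the remainder.
  leading term y^2: no divisor's leading term divides it; move y^2 to the remainder.
  leading term yz: no divisor's leading term divides it; move 8/3yz to the remainder.
  remainder y^3 - 8/3y^2z^2 + y^2 + 8/3yz ≠ 0; add g_3 = y^3 - 8/3y^2z^2 + y^2 + 8/3yz to the basis.

The other S-polynomials (S(f_1,g_3), S(f_2,g_3)) all reduce to 0 modulo the current basis, so we have a Gröbner basis.
Inter-reduce: drop elements whose leading term is divisible by another's, tail-reduce, and make monic.
Reduced Gröbner basis: {xy^2 + 8/3y^2z - 8/3y, xz + y + 1, y^3 - 8/3y^2z^2 + y^2 + 8/3yz}.

Buchberger on the second generating set:
h_1 = -16xz - 16y - 16, LT = xz.
h_2 = -15xy^2 + 6xz - 40y^2z + 46y + 6, LT = xy^2.

S(h_1,h_2): lcm = xy^2z. S = 2/5xz^2 + y^3 - 8/3y^2z^2 + y^2 + 46/15yz + 2/5z.
  leading term xz^2: subtract (-1/40z)·h_1 from 2/5xz^2 + y^3 - 8/3y^2z^2 + y^2 + 46/15yz + 2/5z → y^3 - 8/3y^2z^2 + y^2 + 8/3yz
  leading term y^3: no divisor's leading term divides it; move y^3 to the remainder.
  leading term y^2z^2: no divisor's leading term divides it; move -8/3y^2z^2 to the remainder.
  leading term y^2: no divisor's leading term divides it; move y^2 to the remainder.
  leading term yz: no divisor's leading term divides it; move 8/3yz to the remainder.
  remainder y^3 - 8/3y^2z^2 + y^2 + 8/3yz ≠ 0; add k_3 = y^3 - 8/3y^2z^2 + y^2 + 8/3yz to the basis.

The other S-polynomials (S(h_1,k_3), S(h_2,k_3)) all reduce to 0 modulo the current basis, so we have a Gröbner basis.
Inter-reduce: drop elements whose leading term is divisible by another's, tail-reduce, and make monic.
Reduced Gröbner basis: {xy^2 + 8/3y^2z - 8/3y, xz + y + 1, y^3 - 8/3y^2z^2 + y^2 + 8/3yz}.

Same reduced basis, so the two generating sets span the same ideal.
The choice of monomial ordering does not affect the verdict — as long as both bases are computed under the same ordering, their equality decides ideal equality.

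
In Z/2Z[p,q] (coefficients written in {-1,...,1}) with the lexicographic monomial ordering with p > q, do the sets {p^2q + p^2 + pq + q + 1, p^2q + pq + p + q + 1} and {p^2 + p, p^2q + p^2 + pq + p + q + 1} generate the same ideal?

No, the ideals differ.

Two ideals are equal iff their reduced Gröbner bases coincide (the reduced basis is unique for a fixed ordering).
Buchberger on the first generating set:
f_1 = p^2q + p^2 + pq + q + 1, LT = p^2q.
f_2 = p^2q + pq + p + q + 1, LT = p^2q.

S(f_1,f_2): lcm = p^2q. S = p^2 + p.
  leading term p^2: no divisor's leading term divides it; move p^2 to the remainder.
  leading term p: no divisor's leading term divides it; move p to the remainder.
  remainder p^2 + p ≠ 0; add g_3 = p^2 + p to the basis.

S(f_1,g_3): lcm = p^2q. S = p^2 + q + 1.
  leading term p^2: subtract (1)·g_3 from p^2 + q + 1 → p + q + 1
  leading term p: no divisor's leading term divides it; move p to the remainder.
  leading term q: no divisor's leading term divides it; move q to the remainder.
  leading term 1: no divisor's leading term divides it; move 1 to the remainder.
  remainder p + q + 1 ≠ 0; add g_4 = p + q + 1 to the basis.

S(f_2,g_3): lcm = p^2q. S = p + q + 1.
  leading term p: subtract (1)·g_4 from p + q + 1 → 0
  remainder 0.

S(f_1,g_4): lcm = p^2q. S = p^2 + pq^2 + q + 1.
  leading term p^2: subtract (1)·g_3 from p^2 + pq^2 + q + 1 → pq^2 + p + q + 1
  leading term pq^2: subtract (q^2)·g_4 from pq^2 + p + q + 1 → p + q^3 + q^2 + q + 1
  leading term p: subtract (1)·g_4 from p + q^3 + q^2 + q + 1 → q^3 + q^2
  leading term q^3: no divisor's leading term divides it; move q^3 to the remainder.
  leading term q^2: no divisor's leading term divides it; move q^2 to the remainder.
  remainder q^3 + q^2 ≠ 0; add g_5 = q^3 + q^2 to the basis.

S(f_2,g_4): lcm = p^2q. S = pq^2 + p + q + 1.
  leading term pq^2: subtract (q^2)·g_4 from pq^2 + p + q + 1 → p + q^3 + q^2 + q + 1
  leading term p: subtract (1)·g_4 from p + q^3 + q^2 + q + 1 → q^3 + q^2
  leading term q^3: subtract (1)·g_5 from q^3 + q^2 → 0
  remainder 0.

S(g_3,g_4): lcm = p^2. S = pq.
  leading term pq: subtract (q)·g_4 from pq → q^2 + q
  leading term q^2: no divisor's leading term divides it; move q^2 to the remainder.
  leading term q: no divisor's leading term divides it; move q to the remainder.
  remainder q^2 + q ≠ 0; add g_6 = q^2 + q to the basis.

S(f_1,g_5): lcm = p^2q^3. S = pq^3 + q^3 + q^2.
  leading term pq^3: subtract (q^3)·g_4 from pq^3 + q^3 + q^2 → q^4 + q^2
  leading term q^4: subtract (q)·g_5 from q^4 + q^2 → q^3 + q^2
  leading term q^3: subtract (1)·g_5 from q^3 + q^2 → 0
  remainder 0.

S(f_2,g_5): lcm = p^2q^3. S = p^2q^2 + pq^3 + pq^2 + q^3 + q^2.
  leading term p^2q^2: subtract (q)·f_1 from p^2q^2 + pq^3 + pq^2 + q^3 + q^2 → p^2q + pq^3 + q^3 + q
  leading term p^2q: subtract (1)·f_1 from p^2q + pq^3 + q^3 + q → p^2 + pq^3 + pq + q^3 + 1
  leading term p^2: subtract (1)·g_3 from p^2 + pq^3 + pq + q^3 + 1 → pq^3 + pq + p + q^3 + 1
  leading term pq^3: subtract (q^3)·g_4 from pq^3 + pq + p + q^3 + 1 → pq + p + q^4 + 1
  leading term pq: subtract (q)·g_4 from pq + p + q^4 + 1 → p + q^4 + q^2 + q + 1
  leading term p: subtract (1)·g_4 from p + q^4 + q^2 + q + 1 → q^4 + q^2
  leading term q^4: subtract (q)·g_5 from q^4 + q^2 → q^3 + q^2
  leading term q^3: subtract (1)·g_5 from q^3 + q^2 → 0
  remainder 0.

S(g_3,g_5): leading monomials are coprime, so the S-polynomial reduces to 0 (Buchberger's first criterion).
S(g_4,g_5): leading monomials are coprime, so the S-polynomial reduces to 0 (Buchberger's first criterion).
S(f_1,g_6): lcm = p^2q^2. S = pq^2 + q^2 + q.
  leading term pq^2: subtract (q^2)·g_4 from pq^2 + q^2 + q → q^3 + q
  leading term q^3: subtract (1)·g_5 from q^3 + q → q^2 + q
  leading term q^2: subtract (1)·g_6 from q^2 + q → 0
  remainder 0.

S(f_2,g_6): lcm = p^2q^2. S = p^2q + pq^2 + pq + q^2 + q.
  leading term p^2q: subtract (1)·f_1 from p^2q + pq^2 + pq + q^2 + q → p^2 + pq^2 + q^2 + 1
  leading term p^2: subtract (1)·g_3 from p^2 + pq^2 + q^2 + 1 → pq^2 + p + q^2 + 1
  leading term pq^2: subtract (q^2)·g_4 from pq^2 + p + q^2 + 1 → p + q^3 + 1
  leading term p: subtract (1)·g_4 from p + q^3 + 1 → q^3 + q
  leading term q^3: subtract (1)·g_5 from q^3 + q → q^2 + q
  leading term q^2: subtract (1)·g_6 from q^2 + q → 0
  remainder 0.

S(g_3,g_6): leading monomials are coprime, so the S-polynomial reduces to 0 (Buchberger's first criterion).
S(g_4,g_6): leading monomials are coprime, so the S-polynomial reduces to 0 (Buchberger's first criterion).
S(g_5,g_6): lcm = q^3. S = 0.
  remainder 0.

Every S-polynomial of the final basis reduces to 0, so we have a Gröbner basis.
Inter-reduce: drop elements whose leading term is divisible by another's, tail-reduce, and make monic.
Reduced Gröbner basis: {p + q + 1, q^2 + q}.

Buchberger on the second generating set:
h_1 = p^2 + p, LT = p^2.
h_2 = p^2q + p^2 + pq + p + q + 1, LT = p^2q.

S(h_1,h_2): lcm = p^2q. S = p^2 + p + q + 1.
  leading term p^2: subtract (1)·h_1 from p^2 + p + q + 1 → q + 1
  leading term q: no divisor's leading term divides it; move q to the remainder.
  leading term 1: no divisor's leading term divides it; move 1 to the remainder.
  remainder q + 1 ≠ 0; add k_3 = q + 1 to the basis.

S(h_1,k_3): leading monomials are coprime, so the S-polynomial reduces to 0 (Buchberger's first criterion).
S(h_2,k_3): lcm = p^2q. S = pq + p + q + 1.
  leading term pq: subtract (p)·k_3 from pq + p + q + 1 → q + 1
  leading term q: subtract (1)·k_3 from q + 1 → 0
  remainder 0.

Every S-polynomial of the final basis reduces to 0, so we have a Gröbner basis.
Inter-reduce: drop elements whose leading term is divisible by another's, tail-reduce, and make monic.
Reduced Gröbner basis: {p^2 + p, q + 1}.

Since the reduced bases disagree, the two ideals are not the same.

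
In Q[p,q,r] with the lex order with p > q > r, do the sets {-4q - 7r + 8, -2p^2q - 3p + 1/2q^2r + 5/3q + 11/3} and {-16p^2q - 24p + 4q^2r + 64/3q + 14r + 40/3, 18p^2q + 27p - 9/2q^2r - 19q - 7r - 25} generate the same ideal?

Equality of ideals is decidable: compute both reduced Gröbner bases (unique for the ordering) and check whether they agree.
Buchberger on the first generating set:
f_1 = -4q - 7r + 8, LT = q.
f_2 = -2p^2q - 3p + 1/2q^2r + 5/3q + 11/3, LT = p^2q.

S(f_1,f_2): lcm = p^2q. S = 7/4p^2r - 2p^2 - 3/2p + 1/4q^2r + 5/6q + 11/6.
  leading term p^2r: no divisor's leading term divides it; move 7/4p^2r to the remainder.
  leading term p^2: no divisor's leading term divides it; move -2p^2 to the remainder.
  leading term p: no divisor's leading term divides it; move -3/2p to the remainder.
  leading term q^2r: subtract (-1/16qr)·f_1 from 1/4q^2r + 5/6q + 11/6 → -7/16qr^2 + 1/2qr + 5/6q + 11/6
  leading term qr^2: subtract (7/64r^2)·f_1 from -7/16qr^2 + 1/2qr + 5/6q + 11/6 → 1/2qr + 5/6q + 49/64r^3 - 7/8r^2 + 11/6
  leading term qr: subtract (-1/8r)·f_1 from 1/2qr + 5/6q + 49/64r^3 - 7/8r^2 + 11/6 → 5/6q + 49/64r^3 - 7/4r^2 + r + 11/6
  leading term q: subtract (-5/24)·f_1 from 5/6q + 49/64r^3 - 7/4r^2 + r + 11/6 → 49/64r^3 - 7/4r^2 - 11/24r + 7/2
  leading term r^3: no divisor's leading term divides it; move 49/64r^3 to the remainder.
  leading term r^2: no divisor's leading term divides it; move -7/4r^2 to the remainder.
  leading term r: no divisor's leading term divides it; move -11/24r to the remainder.
  leading term 1: no divisor's leading term divides it; move 7/2 to the remainder.
  remainder 7/4p^2r - 2p^2 - 3/2p + 49/64r^3 - 7/4r^2 - 11/24r + 7/2 ≠ 0; add g_3 = 7/4p^2r - 2p^2 - 3/2p + 49/64r^3 - 7/4r^2 - 11/24r + 7/2 to the basis.

The other S-polynomials (S(f_1,g_3), S(f_2,g_3)) all reduce to 0 modulo the current basis, so we have a Gröbner basis.
Inter-reduce: drop elements whose leading term is divisible by another's, tail-reduce, and make monic.
Reduced Gröbner basis: {p^2r - 8/7p^2 - 6/7p + 7/16r^3 - r^2 - 11/42r + 2, q + 7/4r - 2}.

Buchberger on the second generating set:
h_1 = -16p^2q - 24p + 4q^2r + 64/3q + 14r + 40/3, LT = p^2q.
h_2 = 18p^2q + 27p - 9/2q^2r - 19q - 7r - 25, LT = p^2q.

S(h_1,h_2): lcm = p^2q. S = -5/18q - 35/72r + 5/9.
  leading term q: no divisor's leading term divides it; move -5/18q to the remainder.
  leading term r: no divisor's leading term divides it; move -35/72r to the remainder.
  leading term 1: no divisor's leading term divides it; move 5/9 to the remainder.
  remainder -5/18q - 35/72r + 5/9 ≠ 0; add k_3 = -5/18q - 35/72r + 5/9 to the basis.

S(h_1,k_3): lcm = p^2q. S = -7/4p^2r + 2p^2 + 3/2p - 1/4q^2r - 4/3q - 7/8r - 5/6.
  leading term p^2r: no divisor's leading term divides it; move -7/4p^2r to the remainder.
  leading term p^2: no divisor's leading term divides it; move 2p^2 to the remainder.
  leading term p: no divisor's leading term divides it; move 3/2p to the remainder.
  leading term q^2r: subtract (9/10qr)·k_3 from -1/4q^2r - 4/3q - 7/8r - 5/6 → 7/16qr^2 - 1/2qr - 4/3q - 7/8r - 5/6
  leading term qr^2: subtract (-63/40r^2)·k_3 from 7/16qr^2 - 1/2qr - 4/3q - 7/8r - 5/6 → -1/2qr - 4/3q - 49/64r^3 + 7/8r^2 - 7/8r - 5/6
  leading term qr: subtract (9/5r)·k_3 from -1/2qr - 4/3q - 49/64r^3 + 7/8r^2 - 7/8r - 5/6 → -4/3q - 49/64r^3 + 7/4r^2 - 15/8r - 5/6
  leading term q: subtract (24/5)·k_3 from -4/3q - 49/64r^3 + 7/4r^2 - 15/8r - 5/6 → -49/64r^3 + 7/4r^2 + 11/24r - 7/2
  leading term r^3: no divisor's leading term divides it; move -49/64r^3 to the remainder.
  leading term r^2: no divisor's leading term divides it; move 7/4r^2 to the remainder.
  leading term r: no divisor's leading term divides it; move 11/24r to the remainder.
  leading term 1: no divisor's leading term divides it; move -7/2 to the remainder.
  remainder -7/4p^2r + 2p^2 + 3/2p - 49/64r^3 + 7/4r^2 + 11/24r - 7/2 ≠ 0; add k_4 = -7/4p^2r + 2p^2 + 3/2p - 49/64r^3 + 7/4r^2 + 11/24r - 7/2 to the basis.

The other S-polynomials (S(h_2,k_3), S(h_1,k_4), S(h_2,k_4), S(k_3,k_4)) all reduce to 0 modulo the current basis, so we have a Gröbner basis.
Inter-reduce: drop elements whose leading term is divisible by another's, tail-reduce, and make monic.
Reduced Gröbner basis: {p^2r - 8/7p^2 - 6/7p + 7/16r^3 - r^2 - 11/42r + 2, q + 7/4r - 2}.

The two bases agree; hence the ideals are identical.

Yes, the ideals are equal.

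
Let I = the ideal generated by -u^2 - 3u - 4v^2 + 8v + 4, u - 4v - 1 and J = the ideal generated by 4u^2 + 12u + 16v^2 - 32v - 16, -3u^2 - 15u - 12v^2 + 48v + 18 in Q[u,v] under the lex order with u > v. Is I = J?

Yes, the ideals are equal.

For a fixed monomial order, each ideal has a unique reduced Gröbner basis; comparing bases decides equality.
Buchberger on the first generating set:
f_1 = -u^2 - 3u - 4v^2 + 8v + 4, LT = u^2.
f_2 = u - 4v - 1, LT = u.

S(f_1,f_2): lcm = u^2. S = 4uv + 4u + 4v^2 - 8v - 4.
  leading term uv: subtract (4v)·f_2 from 4uv + 4u + 4v^2 - 8v - 4 → 4u + 20v^2 - 4v - 4
  leading term u: subtract (4)·f_2 from 4u + 20v^2 - 4v - 4 → 20v^2 + 12v
  leading term v^2: no divisor's leading term divides it; move 20v^2 to the remainder.
  leading term v: no divisor's leading term divides it; move 12v to the remainder.
  remainder 20v^2 + 12v ≠ 0; add g_3 = 20v^2 + 12v to the basis.

The other S-polynomials (S(f_1,g_3), S(f_2,g_3)) all reduce to 0 modulo the current basis, so we have a Gröbner basis.
Inter-reduce: drop elements whose leading term is divisible by another's, tail-reduce, and make monic.
Reduced Gröbner basis: {u - 4v - 1, v^2 + 3/5v}.

Buchberger on the second generating set:
h_1 = 4u^2 + 12u + 16v^2 - 32v - 16, LT = u^2.
h_2 = -3u^2 - 15u - 12v^2 + 48v + 18, LT = u^2.

S(h_1,h_2): lcm = u^2. S = -2u + 8v + 2.
  leading term u: no divisor's leading term divides it; move -2u to the remainder.
  leading term v: no divisor's leading term divides it; move 8v to the remainder.
  leading term 1: no divisor's leading term divides it; move 2 to the remainder.
  remainder -2u + 8v + 2 ≠ 0; add k_3 = -2u + 8v + 2 to the basis.

S(h_1,k_3): lcm = u^2. S = 4uv + 4u + 4v^2 - 8v - 4.
  leading term uv: subtract (-2v)·k_3 from 4uv + 4u + 4v^2 - 8v - 4 → 4u + 20v^2 - 4v - 4
  leading term u: subtract (-2)·k_3 from 4u + 20v^2 - 4v - 4 → 20v^2 + 12v
  leading term v^2: no divisor's leading term divides it; move 20v^2 to the remainder.
  leading term v: no divisor's leading term divides it; move 12v to the remainder.
  remainder 20v^2 + 12v ≠ 0; add k_4 = 20v^2 + 12v to the basis.

The other S-polynomials (S(h_2,k_3), S(h_1,k_4), S(h_2,k_4), S(k_3,k_4)) all reduce to 0 modulo the current basis, so we have a Gröbner basis.
Inter-reduce: drop elements whose leading term is divisible by another's, tail-reduce, and make monic.
Reduced Gröbner basis: {u - 4v - 1, v^2 + 3/5v}.

The two bases agree; hence the ideals are identical.
The same test decides containment: I ⊆ J iff every generator of I reduces to 0 modulo a Gröbner basis of J.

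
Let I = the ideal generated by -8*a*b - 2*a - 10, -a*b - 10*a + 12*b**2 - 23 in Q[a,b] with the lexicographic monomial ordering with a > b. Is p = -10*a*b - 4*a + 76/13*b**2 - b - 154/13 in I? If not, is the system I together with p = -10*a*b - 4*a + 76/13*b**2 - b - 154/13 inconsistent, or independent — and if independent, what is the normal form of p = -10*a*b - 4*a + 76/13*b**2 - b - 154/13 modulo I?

First compute the reduced Gröbner basis of I by Buchberger's algorithm.
f_1 = -8*a*b - 2*a - 10, LT = a*b.
f_2 = -a*b - 10*a + 12*b**2 - 23, LT = a*b.

S(f_1,f_2): lcm = a*b. S = -39/4*a + 12*b**2 - 87/4.
  leading term a: no divisor's leading term divides it; move -39/4*a to the remainder.
  leading term b**2: no divisor's leading term divides it; move 12*b**2 to the remainder.
  leading term 1: no divisor's leading term divides it; move -87/4 to the remainder.
  remainder -39/4*a + 12*b**2 - 87/4 ≠ 0; add h_3 = -39/4*a + 12*b**2 - 87/4 to the basis.

S(f_1,h_3): lcm = a*b. S = 1/4*a + 16/13*b**3 - 29/13*b + 5/4.
  leading term a: subtract (-1/39)·h_3 from 1/4*a + 16/13*b**3 - 29/13*b + 5/4 → 16/13*b**3 + 4/13*b**2 - 29/13*b + 9/13
  leading term b**3: no divisor's leading term divides it; move 16/13*b**3 to the remainder.
  leading term b**2: no divisor's leading term divides it; move 4/13*b**2 to the remainder.
  leading term b: no divisor's leading term divides it; move -29/13*b to the remainder.
  leading term 1: no divisor's leading term divides it; move 9/13 to the remainder.
  remainder 16/13*b**3 + 4/13*b**2 - 29/13*b + 9/13 ≠ 0; add h_4 = 16/13*b**3 + 4/13*b**2 - 29/13*b + 9/13 to the basis.

S(f_2,h_3): lcm = a*b. S = 10*a + 16/13*b**3 - 12*b**2 - 29/13*b + 23.
  leading term a: subtract (-40/39)·h_3 from 10*a + 16/13*b**3 - 12*b**2 - 29/13*b + 23 → 16/13*b**3 + 4/13*b**2 - 29/13*b + 9/13
  leading term b**3: subtract (1)·h_4 from 16/13*b**3 + 4/13*b**2 - 29/13*b + 9/13 → 0
  remainder 0.

S(f_1,h_4): lcm = a*b**3. S = 29/16*a*b - 9/16*a + 5/4*b**2.
  leading term a*b: subtract (-29/128)·f_1 from 29/16*a*b - 9/16*a + 5/4*b**2 → -65/64*a + 5/4*b**2 - 145/64
  leading term a: subtract (5/48)·h_3 from -65/64*a + 5/4*b**2 - 145/64 → 0
  remainder 0.

S(f_2,h_4): lcm = a*b**3. S = 39/4*a*b**2 + 29/16*a*b - 9/16*a - 12*b**4 + 23*b**2.
  leading term a*b**2: subtract (-39/32*b)·f_1 from 39/4*a*b**2 + 29/16*a*b - 9/16*a - 12*b**4 + 23*b**2 → -5/8*a*b - 9/16*a - 12*b**4 + 23*b**2 - 195/16*b
  leading term a*b: subtract (5/64)·f_1 from -5/8*a*b - 9/16*a - 12*b**4 + 23*b**2 - 195/16*b → -13/32*a - 12*b**4 + 23*b**2 - 195/16*b + 25/32
  leading term a: subtract (1/24)·h_3 from -13/32*a - 12*b**4 + 23*b**2 - 195/16*b + 25/32 → -12*b**4 + 45/2*b**2 - 195/16*b + 27/16
  leading term b**4: subtract (-39/4*b)·h_4 from -12*b**4 + 45/2*b**2 - 195/16*b + 27/16 → 3*b**3 + 3/4*b**2 - 87/16*b + 27/16
  leading term b**3: subtract (39/16)·h_4 from 3*b**3 + 3/4*b**2 - 87/16*b + 27/16 → 0
  remainder 0.

S(h_3,h_4): leading monomials are coprime, so the S-polynomial reduces to 0 (Buchberger's first criterion).
Every S-polynomial of the final basis reduces to 0, so we have a Gröbner basis.
Inter-reduce: drop elements whose leading term is divisible by another's, tail-reduce, and make monic.
Reduced Gröbner basis: {a - 16/13*b**2 + 29/13, b**3 + 1/4*b**2 - 29/16*b + 9/16}.
Label its elements g_1 = a - 16/13*b**2 + 29/13, g_2 = b**3 + 1/4*b**2 - 29/16*b + 9/16.

Reduce p = -10*a*b - 4*a + 76/13*b**2 - b - 154/13 modulo G:
  leading term a*b: subtract (-10*b)·g_1 from -10*a*b - 4*a + 76/13*b**2 - b - 154/13 → -4*a - 160/13*b**3 + 76/13*b**2 + 277/13*b - 154/13
  leading term a: subtract (-4)·g_1 from -4*a - 160/13*b**3 + 76/13*b**2 + 277/13*b - 154/13 → -160/13*b**3 + 12/13*b**2 + 277/13*b - 38/13
  leading term b**3: subtract (-160/13)·g_2 from -160/13*b**3 + 12/13*b**2 + 277/13*b - 38/13 → 4*b**2 - b + 4
  leading term b**2: no divisor's leading term divides it; move 4*b**2 to the remainder.
  leading term b: no divisor's leading term divides it; move -b to the remainder.
  leading term 1: no divisor's leading term divides it; move 4 to the remainder.
  normal form = 4*b**2 - b + 4.
The normal form is nonzero, so p ∉ I. Since p minus its normal form lies in I, I + (p) = I + (r) where r = 4*b**2 - b + 4; decide whether this ideal is the whole ring.
Run Buchberger on G together with r (pairs among the g_i already reduce to 0 since G is a Gröbner basis):
g_1 = a - 16/13*b**2 + 29/13, LT = a.
g_2 = b**3 + 1/4*b**2 - 29/16*b + 9/16, LT = b**3.
r = 4*b**2 - b + 4, LT = b**2.

S(g_1,g_2): leading monomials are coprime, so the S-polynomial reduces to 0 (Buchberger's first criterion).
S(g_1,r): leading monomials are coprime, so the S-polynomial reduces to 0 (Buchberger's first criterion).
S(g_2,r): lcm = b**3. S = 1/2*b**2 - 45/16*b + 9/16.
  leading term b**2: subtract (1/8)·r from 1/2*b**2 - 45/16*b + 9/16 → -43/16*b + 1/16
  leading term b: no divisor's leading term divides it; move -43/16*b to the remainder.
  leading term 1: no divisor's leading term divides it; move 1/16 to the remainder.
  remainder -43/16*b + 1/16 ≠ 0; add m_4 = -43/16*b + 1/16 to the basis.

S(g_1,m_4): leading monomials are coprime, so the S-polynomial reduces to 0 (Buchberger's first criterion).
S(g_2,m_4): lcm = b**3. S = 47/172*b**2 - 29/16*b + 9/16.
  leading term b**2: subtract (47/688)·r from 47/172*b**2 - 29/16*b + 9/16 → -75/43*b + 199/688
  leading term b: subtract (1200/1849)·m_4 from -75/43*b + 199/688 → 7357/29584
  leading term 1: no divisor's leading term divides it; move 7357/29584 to the remainder.
  remainder 7357/29584 ≠ 0; add m_5 = 7357/29584 to the basis.

S(r,m_4): lcm = b**2. S = -39/172*b + 1.
  leading term b: subtract (156/1849)·m_4 from -39/172*b + 1 → 7357/7396
  leading term 1: subtract (4)·m_5 from 7357/7396 → 0
  remainder 0.

S(g_1,m_5): leading monomials are coprime, so the S-polynomial reduces to 0 (Buchberger's first criterion).
S(g_2,m_5): leading monomials are coprime, so the S-polynomial reduces to 0 (Buchberger's first criterion).
S(r,m_5): leading monomials are coprime, so the S-polynomial reduces to 0 (Buchberger's first criterion).
S(m_4,m_5): leading monomials are coprime, so the S-polynomial reduces to 0 (Buchberger's first criterion).
Every S-polynomial of the final basis reduces to 0, so we have a Gröbner basis.
Inter-reduce: drop elements whose leading term is divisible by another's, tail-reduce, and make monic.
Reduced Gröbner basis: {1}.
The reduced Gröbner basis of I + (p) is {1}: the ideal is the whole ring, so the enlarged system has no common solution — adjoining p is inconsistent.

The remainder on division by a Gröbner basis is unique — it is the normal form.

Adjoining -10*a*b - 4*a + 76/13*b**2 - b - 154/13 makes the ideal the whole ring: the system is inconsistent.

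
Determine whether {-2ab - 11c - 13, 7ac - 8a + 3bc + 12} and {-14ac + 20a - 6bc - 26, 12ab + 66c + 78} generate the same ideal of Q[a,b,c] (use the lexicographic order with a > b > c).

No, the ideals differ.

Equality of ideals is decidable: compute both reduced Gröbner bases (unique for the ordering) and check whether they agree.
Buchberger on the first generating set:
f_1 = -2ab - 11c - 13, LT = ab.
f_2 = 7ac - 8a + 3bc + 12, LT = ac.

S(f_1,f_2): lcm = abc. S = 8/7ab - 3/7b^2c - 12/7b + 11/2c^2 + 13/2c.
  leading term ab: subtract (-4/7)·f_1 from 8/7ab - 3/7b^2c - 12/7b + 11/2c^2 + 13/2c → -3/7b^2c - 12/7b + 11/2c^2 + 3/14c - 52/7
  leading term b^2c: no divisor's leading term divides it; move -3/7b^2c to the remainder.
  leading term b: no divisor's leading term divides it; move -12/7b to the remainder.
  leading term c^2: no divisor's leading term divides it; move 11/2c^2 to the remainder.
  leading term c: no divisor's leading term divides it; move 3/14c to the remainder.
  leading term 1: no divisor's leading term divides it; move -52/7 to the remainder.
  remainder -3/7b^2c - 12/7b + 11/2c^2 + 3/14c - 52/7 ≠ 0; add g_3 = -3/7b^2c - 12/7b + 11/2c^2 + 3/14c - 52/7 to the basis.

The other S-polynomials (S(f_1,g_3), S(f_2,g_3)) all reduce to 0 modulo the current basis, so we have a Gröbner basis.
Inter-reduce: drop elements whose leading term is divisible by another's, tail-reduce, and make monic.
Reduced Gröbner basis: {ab + 11/2c + 13/2, ac - 8/7a + 3/7bc + 12/7, b^2c + 4b - 77/6c^2 - 1/2c + 52/3}.

Buchberger on the second generating set:
h_1 = -14ac + 20a - 6bc - 26, LT = ac.
h_2 = 12ab + 66c + 78, LT = ab.

S(h_1,h_2): lcm = abc. S = -10/7ab + 3/7b^2c + 13/7b - 11/2c^2 - 13/2c.
  leading term ab: subtract (-5/42)·h_2 from -10/7ab + 3/7b^2c + 13/7b - 11/2c^2 - 13/2c → 3/7b^2c + 13/7b - 11/2c^2 + 19/14c + 65/7
  leading term b^2c: no divisor's leading term divides it; move 3/7b^2c to the remainder.
  leading term b: no divisor's leading term divides it; move 13/7b to the remainder.
  leading term c^2: no divisor's leading term divides it; move -11/2c^2 to the remainder.
  leading term c: no divisor's leading term divides it; move 19/14c to the remainder.
  leading term 1: no divisor's leading term divides it; move 65/7 to the remainder.
  remainder 3/7b^2c + 13/7b - 11/2c^2 + 19/14c + 65/7 ≠ 0; add k_3 = 3/7b^2c + 13/7b - 11/2c^2 + 19/14c + 65/7 to the basis.

The other S-polynomials (S(h_1,k_3), S(h_2,k_3)) all reduce to 0 modulo the current basis, so we have a Gröbner basis.
Inter-reduce: drop elements whose leading term is divisible by another's, tail-reduce, and make monic.
Reduced Gröbner basis: {ab + 11/2c + 13/2, ac - 10/7a + 3/7bc + 13/7, b^2c + 13/3b - 77/6c^2 + 19/6c + 65/3}.

These differ, so the ideals are not equal.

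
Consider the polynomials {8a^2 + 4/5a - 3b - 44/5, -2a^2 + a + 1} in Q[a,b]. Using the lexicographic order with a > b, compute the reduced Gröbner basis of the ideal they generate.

G = {a - 5/8b - 1, b^2 + 12/5b}

The reduced Gröbner basis is the canonical form of the ideal for this ordering.

f_1 = 8a^2 + 4/5a - 3b - 44/5, LT = a^2.
f_2 = -2a^2 + a + 1, LT = a^2.

S(f_1,f_2): lcm = a^2. S = 3/5a - 3/8b - 3/5.
  leading term a: no divisor's leading term divides it; move 3/5a to the remainder.
  leading term b: no divisor's leading term divides it; move -3/8b to the remainder.
  leading term 1: no divisor's leading term divides it; move -3/5 to the remainder.
  remainder 3/5a - 3/8b - 3/5 ≠ 0; add g_3 = 3/5a - 3/8b - 3/5 to the basis.

S(f_1,g_3): lcm = a^2. S = 5/8ab + 11/10a - 3/8b - 11/10.
  leading term ab: subtract (25/24b)·g_3 from 5/8ab + 11/10a - 3/8b - 11/10 → 11/10a + 25/64b^2 + 1/4b - 11/10
  leading term a: subtract (11/6)·g_3 from 11/10a + 25/64b^2 + 1/4b - 11/10 → 25/64b^2 + 15/16b
  leading term b^2: no divisor's leading term divides it; move 25/64b^2 to the remainder.
  leading term b: no divisor's leading term divides it; move 15/16b to the remainder.
  remainder 25/64b^2 + 15/16b ≠ 0; add g_4 = 25/64b^2 + 15/16b to the basis.

S(f_2,g_3): lcm = a^2. S = 5/8ab + 1/2a - 1/2.
  leading term ab: subtract (25/24b)·g_3 from 5/8ab + 1/2a - 1/2 → 1/2a + 25/64b^2 + 5/8b - 1/2
  leading term a: subtract (5/6)·g_3 from 1/2a + 25/64b^2 + 5/8b - 1/2 → 25/64b^2 + 15/16b
  leading term b^2: subtract (1)·g_4 from 25/64b^2 + 15/16b → 0
  remainder 0.

S(f_1,g_4): leading monomials are coprime, so the S-polynomial reduces to 0 (Buchberger's first criterion).
S(f_2,g_4): leading monomials are coprime, so the S-polynomial reduces to 0 (Buchberger's first criterion).
S(g_3,g_4): leading monomials are coprime, so the S-polynomial reduces to 0 (Buchberger's first criterion).
Every S-polynomial of the final basis reduces to 0, so we have a Gröbner basis.
Inter-reduce: drop elements whose leading term is divisible by another's, tail-reduce, and make monic.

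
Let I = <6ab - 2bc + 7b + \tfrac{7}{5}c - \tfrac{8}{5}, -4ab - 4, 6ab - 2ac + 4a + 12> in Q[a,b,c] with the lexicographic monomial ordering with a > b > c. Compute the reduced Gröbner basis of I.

G = {a - \tfrac{5}{12}c + \tfrac{7}{12}, b + \tfrac{1}{3}c - \tfrac{2}{3}, c^{2} - \tfrac{17}{5}c - \tfrac{22}{5}}

f_1 = 6ab - 2bc + 7b + \tfrac{7}{5}c - \tfrac{8}{5}, LT = ab.
f_2 = -4ab - 4, LT = ab.
f_3 = 6ab - 2ac + 4a + 12, LT = ab.

S(f_1,f_2): lcm = ab. S = -\tfrac{1}{3}bc + \tfrac{7}{6}b + \tfrac{7}{30}c - \tfrac{19}{15}.
  reduce S modulo (f_1, f_2, f_3):
  remainder -\tfrac{1}{3}bc + \tfrac{7}{6}b + \tfrac{7}{30}c - \tfrac{19}{15} ≠ 0; add g_4 = -\tfrac{1}{3}bc + \tfrac{7}{6}b + \tfrac{7}{30}c - \tfrac{19}{15} to the basis.

S(f_1,f_3): lcm = ab. S = \tfrac{1}{3}ac - \tfrac{2}{3}a - \tfrac{1}{3}bc + \tfrac{7}{6}b + \tfrac{7}{30}c - \tfrac{34}{15}.
  reduce S modulo (f_1, f_2, f_3, g_4):
  remainder \tfrac{1}{3}ac - \tfrac{2}{3}a - 1 ≠ 0; add g_5 = \tfrac{1}{3}ac - \tfrac{2}{3}a - 1 to the basis.

S(f_1,g_4): lcm = abc. S = \tfrac{7}{2}ab + \tfrac{7}{10}ac - \tfrac{19}{5}a - \tfrac{1}{3}bc^{2} + \tfrac{7}{6}bc + \tfrac{7}{30}c^{2} - \tfrac{4}{15}c.
  reduce S modulo (f_1, f_2, f_3, g_4, g_5):
  remainder -\tfrac{12}{5}a + c - \tfrac{7}{5} ≠ 0; add g_6 = -\tfrac{12}{5}a + c - \tfrac{7}{5} to the basis.

S(f_1,g_5): lcm = abc. S = 2ab - \tfrac{1}{3}bc^{2} + \tfrac{7}{6}bc + 3b + \tfrac{7}{30}c^{2} - \tfrac{4}{15}c.
  reduce S modulo (f_1, f_2, f_3, g_4, g_5, g_6):
  remainder 3b + c - 2 ≠ 0; add g_7 = 3b + c - 2 to the basis.

S(g_5,g_6): lcm = ac. S = -2a + \tfrac{5}{12}c^{2} - \tfrac{7}{12}c - 3.
  reduce S modulo (f_1, f_2, f_3, g_4, g_5, g_6, g_7):
  remainder \tfrac{5}{12}c^{2} - \tfrac{17}{12}c - \tfrac{11}{6} ≠ 0; add g_8 = \tfrac{5}{12}c^{2} - \tfrac{17}{12}c - \tfrac{11}{6} to the basis.

The other S-polynomials (S(f_2,f_3), S(f_2,g_4), S(f_3,g_4), S(f_2,g_5), S(f_3,g_5), S(g_4,g_5), S(f_1,g_6), S(f_2,g_6), S(f_3,g_6), S(g_4,g_6), S(f_1,g_7), S(f_2,g_7), S(f_3,g_7), S(g_4,g_7), S(g_5,g_7), S(g_6,g_7), S(f_1,g_8), S(f_2,g_8), S(f_3,g_8), S(g_4,g_8), S(g_5,g_8), S(g_6,g_8), S(g_7,g_8)) all reduce to 0 modulo the current basis, so we have a Gröbner basis.
Inter-reduce: drop elements whose leading term is divisible by another's, tail-reduce, and make monic.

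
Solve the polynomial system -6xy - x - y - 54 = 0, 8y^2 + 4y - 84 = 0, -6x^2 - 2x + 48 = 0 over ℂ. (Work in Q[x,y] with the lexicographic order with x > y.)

{(-3, 3)}

Compute a lex Gröbner basis by Buchberger's algorithm.
f_1 = -6xy - x - y - 54, LT = xy.
f_2 = 8y^2 + 4y - 84, LT = y^2.
f_3 = -6x^2 - 2x + 48, LT = x^2.

S(f_1,f_2): lcm = xy^2. S = -1/3xy + 21/2x + 1/6y^2 + 9y.
  leading term xy: subtract (1/18)·f_1 from -1/3xy + 21/2x + 1/6y^2 + 9y → 95/9x + 1/6y^2 + 163/18y + 3
  leading term x: no divisor's leading term divides it; move 95/9x to the remainder.
  leading term y^2: subtract (1/48)·f_2 from 1/6y^2 + 163/18y + 3 → 323/36y + 19/4
  leading term y: no divisor's leading term divides it; move 323/36y to the remainder.
  leading term 1: no divisor's leading term divides it; move 19/4 to the remainder.
  remainder 95/9x + 323/36y + 19/4 ≠ 0; add h_4 = 95/9x + 323/36y + 19/4 to the basis.

S(f_1,f_3): lcm = x^2y. S = 1/6x^2 - 1/6xy + 9x + 8y.
  leading term x^2: subtract (-1/36)·f_3 from 1/6x^2 - 1/6xy + 9x + 8y → -1/6xy + 161/18x + 8y + 4/3
  leading term xy: subtract (1/36)·f_1 from -1/6xy + 161/18x + 8y + 4/3 → 323/36x + 289/36y + 17/6
  leading term x: subtract (17/20)·h_4 from 323/36x + 289/36y + 17/6 → 289/720y - 289/240
  leading term y: no divisor's leading term divides it; move 289/720y to the remainder.
  leading term 1: no divisor's leading term divides it; move -289/240 to the remainder.
  remainder 289/720y - 289/240 ≠ 0; add h_5 = 289/720y - 289/240 to the basis.

S(f_2,f_3): leading monomials are coprime, so the S-polynomial reduces to 0 (Buchberger's first criterion).
S(f_1,h_4): lcm = xy. S = 1/6x - 17/20y^2 - 17/60y + 9.
  leading term x: subtract (3/190)·h_4 from 1/6x - 17/20y^2 - 17/60y + 9 → -17/20y^2 - 17/40y + 357/40
  leading term y^2: subtract (-17/160)·f_2 from -17/20y^2 - 17/40y + 357/40 → 0
  remainder 0.

S(f_2,h_4): leading monomials are coprime, so the S-polynomial reduces to 0 (Buchberger's first criterion).
S(f_3,h_4): lcm = x^2. S = -17/20xy - 7/60x - 8.
  leading term xy: subtract (17/120)·f_1 from -17/20xy - 7/60x - 8 → 1/40x + 17/120y - 7/20
  leading term x: subtract (9/3800)·h_4 from 1/40x + 17/120y - 7/20 → 289/2400y - 289/800
  leading term y: subtract (3/10)·h_5 from 289/2400y - 289/800 → 0
  remainder 0.

S(f_1,h_5): lcm = xy. S = 19/6x + 1/6y + 9.
  leading term x: subtract (3/10)·h_4 from 19/6x + 1/6y + 9 → -101/40y + 303/40
  leading term y: subtract (-1818/289)·h_5 from -101/40y + 303/40 → 0
  remainder 0.

S(f_2,h_5): lcm = y^2. S = 7/2y - 21/2.
  leading term y: subtract (2520/289)·h_5 from 7/2y - 21/2 → 0
  remainder 0.

S(f_3,h_5): leading monomials are coprime, so the S-polynomial reduces to 0 (Buchberger's first criterion).
S(h_4,h_5): leading monomials are coprime, so the S-polynomial reduces to 0 (Buchberger's first criterion).
Every S-polynomial of the final basis reduces to 0, so we have a Gröbner basis.
Inter-reduce: drop elements whose leading term is divisible by another's, tail-reduce, and make monic.
Reduced Gröbner basis: {x + 3, y - 3}.

Since the basis is lex-ordered, y - 3 is univariate in y. Its roots are {3}. Back-substituting each root into the other basis elements fixes the other coordinates.
  y = 3: the earlier basis element becomes x + 3 = 0, giving x = -3 — point (-3, 3).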